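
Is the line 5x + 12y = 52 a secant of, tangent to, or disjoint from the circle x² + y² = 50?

secant

Substituting the line into the circle gives 169x² − 520x − 4496 = 0.
Discriminant = (−520)² − 4·169·(−4496) = 3309696 > 0.
Two real roots: the line is a secant.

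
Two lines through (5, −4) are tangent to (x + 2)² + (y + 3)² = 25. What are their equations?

4x + 3y = 8 and 3x − 4y = 31

Write the tangent as mx − y + (−4 − m·(5)) = 0 and set its distance from the centre to 5:
[m·(−7) − (1)]² = 25(m² + 1)
12m² + 7m − 12 = 0, so m = −4/3 or m = 3/4.
With m = −4/3: 4x + 3y = 8. With m = 3/4: 3x − 4y = 31.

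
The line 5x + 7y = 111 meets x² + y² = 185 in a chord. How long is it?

√74

From the line, y = (111 − 5x)/7. Substituting:
74x² − 1110x + 3256 = 0  ⟹  x² − 15x + 44 = 0
x = 11 or x = 4, giving (11, 8) and (4, 13).
|(11, 8) − (4, 13)| = √((7)² + (−5)²) = √74.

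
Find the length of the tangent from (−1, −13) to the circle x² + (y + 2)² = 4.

Centre (0, −2), r² = 4. |PO|² = (−1)² + (−11)² = 122.
The tangent meets the radius at right angles, so tangent² = |PO|² − r² = 122 − 4 = 118.

√118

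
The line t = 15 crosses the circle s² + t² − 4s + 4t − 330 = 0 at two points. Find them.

(−5, 15) and (9, 15)

Substitute t = 15:
s² − 4s − 45 = 0
s = 9 or s = −5, giving (9, 15) and (−5, 15).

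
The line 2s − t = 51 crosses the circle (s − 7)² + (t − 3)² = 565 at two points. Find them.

Express t = 2s − 51 and substitute into the circle:
5s² − 230s + 2400 = 0  ⟹  s² − 46s + 480 = 0
s = 30 or s = 16, giving (30, 9) and (16, −19).

(16, −19) and (30, 9)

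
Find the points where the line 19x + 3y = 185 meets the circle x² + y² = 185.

(8, 11) and (11, −8)

Substitute y = (185 − 19x)/3:
370x² − 7030x + 32560 = 0  ⟹  x² − 19x + 88 = 0
x = 11 or x = 8, giving (11, −8) and (8, 11).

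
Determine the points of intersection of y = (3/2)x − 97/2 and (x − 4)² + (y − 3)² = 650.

Substitute y = (−97 + 3x)/2:
13x² − 650x + 8073 = 0  ⟹  x² − 50x + 621 = 0
x = 27 or x = 23, giving (27, −8) and (23, −14).

(23, −14) and (27, −8)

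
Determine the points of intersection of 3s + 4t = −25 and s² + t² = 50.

(−7, −1) and (1, −7)

From the line, t = (−25 − 3s)/4. Substituting:
25s² + 150s − 175 = 0  ⟹  s² + 6s − 7 = 0
s = 1 or s = −7, giving (1, −7) and (−7, −1).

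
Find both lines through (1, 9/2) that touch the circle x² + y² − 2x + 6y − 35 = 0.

x + 2y = 10 and x − 2y = −8

Let a tangent through (1, 9/2) have slope m. Its distance from (1, −3) must equal 3√5:
[m·(0) − (−15/2)]² = 45(m² + 1)
4m² − 1 = 0, so m = −1/2 or m = 1/2.
Through (1, 9/2) these give x + 2y = 10 and x − 2y = −8.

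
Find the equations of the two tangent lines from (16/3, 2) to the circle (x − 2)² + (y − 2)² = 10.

3x + y = 18 and 3x − y = 14

Write the tangent as mx − y + (2 − m·(16/3)) = 0 and set its distance from the centre to √10:
(−10/3m − (0))² = 10(m² + 1)
m² − 9 = 0, so m = −3 or m = 3.
Through (16/3, 2) these give 3x + y = 18 and 3x − y = 14.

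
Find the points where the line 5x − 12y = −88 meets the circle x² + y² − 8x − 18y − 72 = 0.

Substitute y = (88 + 5x)/12:
169x² − 1352x − 21632 = 0  ⟹  x² − 8x − 128 = 0
x = 16 or x = −8, giving (16, 14) and (−8, 4).

(−8, 4) and (16, 14)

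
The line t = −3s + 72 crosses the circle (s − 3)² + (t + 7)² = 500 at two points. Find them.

Substitute t = −3s + 72:
10s² − 480s + 5750 = 0  ⟹  s² − 48s + 575 = 0
s = 25 or s = 23, giving (25, −3) and (23, 3).

(23, 3) and (25, −3)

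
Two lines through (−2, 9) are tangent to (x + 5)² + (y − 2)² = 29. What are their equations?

2x − 5y = −49 and 5x + 2y = 8

A line y − (9) = m(x − (−2)) is tangent when its distance from (−5, 2) is √29:
(−3m − (−7))² = 29(m² + 1)
10m² + 21m − 10 = 0, so m = 2/5 or m = −5/2.
Through (−2, 9) these give 2x − 5y = −49 and 5x + 2y = 8.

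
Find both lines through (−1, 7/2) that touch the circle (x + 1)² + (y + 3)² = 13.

A line y − (7/2) = m(x − (−1)) is tangent when its distance from (−1, −3) is √13:
[m·(0) − (−13/2)]² = 13(m² + 1)
4m² − 9 = 0, so m = −3/2 or m = 3/2.
Through (−1, 7/2) these give 3x + 2y = 4 and 3x − 2y = −10.

3x + 2y = 4 and 3x − 2y = −10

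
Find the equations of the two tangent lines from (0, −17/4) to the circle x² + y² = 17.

x − 4y = 17 and x + 4y = −17

A line y − (−17/4) = m(x − (0)) is tangent when its distance from (0, 0) is √17:
[m·(0) − (17/4)]² = 17(m² + 1)
16m² − 1 = 0, so m = 1/4 or m = −1/4.
With m = 1/4: x − 4y = 17. With m = −1/4: x + 4y = −17.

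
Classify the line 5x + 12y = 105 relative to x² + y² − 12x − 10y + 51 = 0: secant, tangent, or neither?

Substituting the line into the circle gives 169x² − 2178x + 5769 = 0.
Δ = 4743684 − 3899844 = 843840.
Two real roots: the line is a secant.

secant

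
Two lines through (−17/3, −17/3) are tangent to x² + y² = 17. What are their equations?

A line y − (−17/3) = m(x − (−17/3)) is tangent when its distance from (0, 0) is √17:
[m·(17/3) − (17/3)]² = 17(m² + 1)
4m² − 17m + 4 = 0, so m = 1/4 or m = 4.
With m = 1/4: x − 4y = 17. With m = 4: 4x − y = −17.

x − 4y = 17 and 4x − y = −17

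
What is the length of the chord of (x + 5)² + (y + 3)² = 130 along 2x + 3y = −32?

Substitute y = (−32 − 2x)/3:
13x² + 182x − 416 = 0  ⟹  x² + 14x − 32 = 0
x = 2 or x = −16, giving (2, −12) and (−16, 0).
Chord length = distance between (2, −12) and (−16, 0) = √468 = 6√13.

6√13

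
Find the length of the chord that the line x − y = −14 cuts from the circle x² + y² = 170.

12√2

From the line, y = x + 14. Substituting:
2x² + 28x + 26 = 0  ⟹  x² + 14x + 13 = 0
x = −1 or x = −13, giving (−1, 13) and (−13, 1).
|(−1, 13) − (−13, 1)| = √((12)² + (12)²) = 12√2.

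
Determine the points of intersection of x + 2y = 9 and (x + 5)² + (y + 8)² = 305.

Substitute y = (9 − x)/2:
5x² − 10x − 495 = 0  ⟹  x² − 2x − 99 = 0
x = 11 or x = −9, giving (11, −1) and (−9, 9).

(−9, 9) and (11, −1)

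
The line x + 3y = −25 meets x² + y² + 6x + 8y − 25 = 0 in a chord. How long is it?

4√10

Centre (−3, −4), r² = 50. Perpendicular distance d from centre to line = |10| / √10 = 10/√10.
Half the chord is √(r² − d²) = √(40), so the full chord is 4√10.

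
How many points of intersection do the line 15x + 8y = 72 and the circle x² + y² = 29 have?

2

Centre (0, 0), r² = 29. Distance² from centre to line = (−72)²/289 = 5184/289.
Since d² < r², the line cuts the circle twice.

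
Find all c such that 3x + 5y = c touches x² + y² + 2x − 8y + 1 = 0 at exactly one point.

c = 17 ± 4√34

For a tangent, require d(centre, line) = r = 4.
|3·(−1) + 5·4 − c| / √34 = 4
|c − (17)| = 4√34.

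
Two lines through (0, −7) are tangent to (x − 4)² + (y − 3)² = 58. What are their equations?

Let a tangent through (0, −7) have slope m. Its distance from (4, 3) must equal √58:
(4m − (10))² = 58(m² + 1)
21m² + 40m − 21 = 0, so m = −7/3 or m = 3/7.
With m = −7/3: 7x + 3y = −21. With m = 3/7: 3x − 7y = 49.

7x + 3y = −21 and 3x − 7y = 49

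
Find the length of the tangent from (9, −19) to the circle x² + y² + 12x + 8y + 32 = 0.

√430

With centre O = (−6, −4), |OP|² = 450 and r² = 20.
The tangent meets the radius at right angles, so tangent² = |PO|² − r² = 450 − 20 = 430.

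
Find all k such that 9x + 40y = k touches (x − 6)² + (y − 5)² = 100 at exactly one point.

The line touches the circle iff its distance from (6, 5) is 10:
|9·6 + 40·5 − k| / √1681 = 10
|k − (254)| = 10·41, so k = 664 or k = −156.

k = −156 or k = 664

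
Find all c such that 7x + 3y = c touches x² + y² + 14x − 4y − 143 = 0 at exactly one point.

Tangency holds when the distance from the centre (−7, 2) to the line equals the radius 14:
|7·(−7) + 3·2 − c| / √58 = 14
|c − (−43)| = 14√58.

c = −43 ± 14√58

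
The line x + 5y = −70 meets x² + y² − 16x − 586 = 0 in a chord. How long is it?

Substitute y = (−70 − x)/5:
26x² − 260x − 9750 = 0  ⟹  x² − 10x − 375 = 0
x = 25 or x = −15, giving (25, −19) and (−15, −11).
Chord length = distance between (25, −19) and (−15, −11) = √1664 = 8√26.

8√26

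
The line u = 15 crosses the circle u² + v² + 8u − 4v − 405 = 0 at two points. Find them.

The line gives u = 15. Substituting into the circle:
v² − 4v − 60 = 0
v = 10 or v = −6, giving (15, 10) and (15, −6).

(15, −6) and (15, 10)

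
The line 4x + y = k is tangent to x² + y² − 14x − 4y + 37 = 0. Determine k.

Tangency holds when the distance from the centre (7, 2) to the line equals the radius 4:
|4·7 + 1·2 − k| / √17 = 4
|k − (30)| = 4√17.

k = 30 ± 4√17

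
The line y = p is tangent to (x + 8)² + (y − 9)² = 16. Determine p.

The line touches the circle iff its distance from (−8, 9) is 4:
|0·(−8) + 1·9 − p| / √1 = 4
|p − (9)| = 4, so p = 13 or p = 5.

p = 5 or p = 13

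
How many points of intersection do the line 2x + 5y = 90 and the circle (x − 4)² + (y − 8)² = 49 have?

Centre (4, 8), r² = 49. Distance² from centre to line = (−42)²/29 = 1764/29.
Since d² > r², the line lies outside the circle.

0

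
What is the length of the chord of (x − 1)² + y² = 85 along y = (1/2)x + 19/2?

2√5

Centre (1, 0), r² = 85. Perpendicular distance d from centre to line = |20| / √5 = 20/√5.
Half the chord is √(r² − d²) = √(5), so the full chord is 2√5.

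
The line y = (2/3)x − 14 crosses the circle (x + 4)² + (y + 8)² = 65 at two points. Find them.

(−3, −16) and (3, −12)

From the line, y = (−42 + 2x)/3. Substituting:
13x² − 117 = 0  ⟹  x² − 9 = 0
x = 3 or x = −3, giving (3, −12) and (−3, −16).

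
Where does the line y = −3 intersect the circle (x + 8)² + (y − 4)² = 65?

(−12, −3) and (−4, −3)

Substitute y = −3:
x² + 16x + 48 = 0
x = −4 or x = −12, giving (−4, −3) and (−12, −3).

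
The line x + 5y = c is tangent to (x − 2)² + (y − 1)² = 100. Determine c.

c = 7 ± 10√26

The line touches the circle iff its distance from (2, 1) is 10:
|1·2 + 5·1 − c| / √26 = 10
|c − (7)| = 10√26.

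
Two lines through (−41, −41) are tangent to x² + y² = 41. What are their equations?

4x − 5y = 41 and 5x − 4y = −41

Let a tangent through (−41, −41) have slope m. Its distance from (0, 0) must equal √41:
[m·(41) − (41)]² = 41(m² + 1)
20m² − 41m + 20 = 0, so m = 4/5 or m = 5/4.
Through (−41, −41) these give 4x − 5y = 41 and 5x − 4y = −41.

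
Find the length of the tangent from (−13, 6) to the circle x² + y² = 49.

The centre is (0, 0) and r = 7. The square of the distance from P to the centre is 169 + 36 = 205.
Power of the point: PT² = |PO|² − r² = 156, so PT = 2√39.

2√39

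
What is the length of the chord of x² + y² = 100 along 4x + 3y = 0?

Express y = (−4x)/3 and substitute into the circle:
25x² − 900 = 0  ⟹  x² − 36 = 0
x = 6 or x = −6, giving (6, −8) and (−6, 8).
Chord length = distance between (6, −8) and (−6, 8) = √400 = 20.

20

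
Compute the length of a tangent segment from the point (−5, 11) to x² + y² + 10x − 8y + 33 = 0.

With centre O = (−5, 4), |OP|² = 49 and r² = 8.
Power of the point: PT² = |PO|² − r² = 41, so PT = √41.

√41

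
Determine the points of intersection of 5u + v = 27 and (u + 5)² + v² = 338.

(2, 17) and (8, −13)

Substitute v = −5u + 27:
26u² − 260u + 416 = 0  ⟹  u² − 10u + 16 = 0
u = 8 or u = 2, giving (8, −13) and (2, 17).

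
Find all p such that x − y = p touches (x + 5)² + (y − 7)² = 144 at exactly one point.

The line touches the circle iff its distance from (−5, 7) is 12:
|1·(−5) − 1·7 − p| / √2 = 12
|p − (−12)| = 12√2.

p = −12 ± 12√2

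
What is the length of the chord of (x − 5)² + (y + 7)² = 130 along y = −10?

From the line, y = −10. Substituting:
x² − 10x − 96 = 0
x = 16 or x = −6, giving (16, −10) and (−6, −10).
Chord length = distance between (16, −10) and (−6, −10) = √484 = 22.

22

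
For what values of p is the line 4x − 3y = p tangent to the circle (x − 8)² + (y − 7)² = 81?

For a tangent, require d(centre, line) = r = 9.
|4·8 − 3·7 − p| / √25 = 9
|p − (11)| = 9·5, so p = 56 or p = −34.

p = −34 or p = 56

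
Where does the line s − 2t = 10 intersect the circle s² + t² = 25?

(0, −5) and (4, −3)

Express t = (−10 + s)/2 and substitute into the circle:
5s² − 20s = 0  ⟹  s² − 4s = 0
s = 4 or s = 0, giving (4, −3) and (0, −5).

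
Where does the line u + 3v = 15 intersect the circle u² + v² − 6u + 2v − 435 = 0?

(−15, 10) and (24, −3)

Substitute v = (15 − u)/3:
10u² − 90u − 3600 = 0  ⟹  u² − 9u − 360 = 0
u = 24 or u = −15, giving (24, −3) and (−15, 10).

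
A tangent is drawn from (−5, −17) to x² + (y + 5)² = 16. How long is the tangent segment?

Centre (0, −5), r² = 16. |PO|² = (−5)² + (−12)² = 169.
Power of the point: PT² = |PO|² − r² = 153, so PT = 3√17.

3√17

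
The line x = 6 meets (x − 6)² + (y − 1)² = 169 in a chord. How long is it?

26

The line gives x = 6. Substituting into the circle:
y² − 2y − 168 = 0
y = 14 or y = −12, giving (6, 14) and (6, −12).
|(6, 14) − (6, −12)| = √((0)² + (26)²) = 26.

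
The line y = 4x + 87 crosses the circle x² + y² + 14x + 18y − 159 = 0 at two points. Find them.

(−24, −9) and (−22, −1)

From the line, y = 4x + 87. Substituting:
17x² + 782x + 8976 = 0  ⟹  x² + 46x + 528 = 0
x = −22 or x = −24, giving (−22, −1) and (−24, −9).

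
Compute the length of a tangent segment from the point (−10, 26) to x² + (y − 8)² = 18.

√406

Centre (0, 8), r² = 18. |PO|² = (−10)² + (18)² = 424.
By the tangent–radius right angle, tangent length = √(|PO|² − r²) = √406.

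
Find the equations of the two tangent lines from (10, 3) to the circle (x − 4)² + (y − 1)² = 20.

2x − y = 17 and x + 2y = 16

A line y − (3) = m(x − (10)) is tangent when its distance from (4, 1) is 2√5:
[m·(−6) − (−2)]² = 20(m² + 1)
2m² − 3m − 2 = 0, so m = 2 or m = −1/2.
Through (10, 3) these give 2x − y = 17 and x + 2y = 16.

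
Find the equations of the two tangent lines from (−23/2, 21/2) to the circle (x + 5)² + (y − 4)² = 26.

5x + y = −47 and x + 5y = 41

Write the tangent as mx − y + (21/2 − m·(−23/2)) = 0 and set its distance from the centre to √26:
(13/2m − (−13/2))² = 26(m² + 1)
5m² + 26m + 5 = 0, so m = −5 or m = −1/5.
Through (−23/2, 21/2) these give 5x + y = −47 and x + 5y = 41.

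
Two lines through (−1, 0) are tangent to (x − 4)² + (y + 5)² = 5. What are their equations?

Write the tangent as mx − y + (0 − m·(−1)) = 0 and set its distance from the centre to √5:
[m·(5) − (−5)]² = 5(m² + 1)
2m² + 5m + 2 = 0, so m = −2 or m = −1/2.
Through (−1, 0) these give 2x + y = −2 and x + 2y = −1.

2x + y = −2 and x + 2y = −1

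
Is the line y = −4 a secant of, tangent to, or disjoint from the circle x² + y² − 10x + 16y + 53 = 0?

Substituting the line into the circle gives x² − 10x + 5 = 0.
Discriminant = (−10)² − 4·1·(5) = 80 > 0.
Two real roots: the line is a secant.

secant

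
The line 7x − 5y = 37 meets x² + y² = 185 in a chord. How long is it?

3√74

Centre (0, 0), r² = 185. Perpendicular distance d from centre to line = |−37| / √74 = 37/√74.
Half the chord is √(r² − d²) = √(333/2), so the full chord is 3√74.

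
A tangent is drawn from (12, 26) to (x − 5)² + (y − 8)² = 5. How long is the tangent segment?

Centre (5, 8), r² = 5. |PO|² = (7)² + (18)² = 373.
By the tangent–radius right angle, tangent length = √(|PO|² − r²) = √368 = 4√23.

4√23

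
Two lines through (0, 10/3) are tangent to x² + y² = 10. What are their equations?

x − 3y = −10 and x + 3y = 10

Write the tangent as mx − y + (10/3 − m·(0)) = 0 and set its distance from the centre to √10:
(0m − (−10/3))² = 10(m² + 1)
9m² − 1 = 0, so m = 1/3 or m = −1/3.
With m = 1/3: x − 3y = −10. With m = −1/3: x + 3y = 10.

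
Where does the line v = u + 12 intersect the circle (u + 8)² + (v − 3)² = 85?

Express v = u + 12 and substitute into the circle:
2u² + 34u + 60 = 0  ⟹  u² + 17u + 30 = 0
u = −2 or u = −15, giving (−2, 10) and (−15, −3).

(−15, −3) and (−2, 10)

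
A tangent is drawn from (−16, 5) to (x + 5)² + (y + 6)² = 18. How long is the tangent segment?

Centre (−5, −6), r² = 18. |PO|² = (−11)² + (11)² = 242.
Power of the point: PT² = |PO|² − r² = 224, so PT = 4√14.

4√14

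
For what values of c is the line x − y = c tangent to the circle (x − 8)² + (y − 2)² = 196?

c = 6 ± 14√2

For a tangent, require d(centre, line) = r = 14.
|1·8 − 1·2 − c| / √2 = 14
|c − (6)| = 14√2.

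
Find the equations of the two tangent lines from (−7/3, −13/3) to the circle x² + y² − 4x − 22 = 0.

5x + y = −16 and x + 5y = −24

Let a tangent through (−7/3, −13/3) have slope m. Its distance from (2, 0) must equal √26:
(13/3m − (13/3))² = 26(m² + 1)
5m² + 26m + 5 = 0, so m = −5 or m = −1/5.
With m = −5: 5x + y = −16. With m = −1/5: x + 5y = −24.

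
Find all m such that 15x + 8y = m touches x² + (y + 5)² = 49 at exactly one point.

Tangency holds when the distance from the centre (0, −5) to the line equals the radius 7:
|15·0 + 8·(−5) − m| / √289 = 7
|m − (−40)| = 7·17, so m = 79 or m = −159.

m = −159 or m = 79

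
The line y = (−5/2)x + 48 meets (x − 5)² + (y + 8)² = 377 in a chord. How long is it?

4√29

Substitute y = (96 − 5x)/2:
29x² − 1160x + 11136 = 0  ⟹  x² − 40x + 384 = 0
x = 24 or x = 16, giving (24, −12) and (16, 8).
|(24, −12) − (16, 8)| = √((8)² + (−20)²) = 4√29.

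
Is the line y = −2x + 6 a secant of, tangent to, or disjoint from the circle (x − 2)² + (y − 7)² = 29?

secant

d² = (2·2 + 1·7 − (6))²/5 = 5; r² = 29.
Since d² < r², the line cuts the circle twice.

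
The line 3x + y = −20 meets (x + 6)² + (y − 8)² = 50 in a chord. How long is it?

Centre (−6, 8), r² = 50. Perpendicular distance d from centre to line = |10| / √10 = 10/√10.
Chord = 2√(r² − d²) = 2·√(40) = 4√10.

4√10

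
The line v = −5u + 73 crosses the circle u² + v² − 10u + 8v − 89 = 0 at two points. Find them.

From the line, v = −5u + 73. Substituting:
26u² − 780u + 5824 = 0  ⟹  u² − 30u + 224 = 0
u = 16 or u = 14, giving (16, −7) and (14, 3).

(14, 3) and (16, −7)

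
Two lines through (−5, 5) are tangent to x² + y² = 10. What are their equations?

x + 3y = 10 and 3x + y = −10

A line y − (5) = m(x − (−5)) is tangent when its distance from (0, 0) is √10:
(5m − (−5))² = 10(m² + 1)
3m² + 10m + 3 = 0, so m = −1/3 or m = −3.
With m = −1/3: x + 3y = 10. With m = −3: 3x + y = −10.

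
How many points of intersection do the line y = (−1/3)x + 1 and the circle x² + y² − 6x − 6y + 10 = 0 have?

d² = (1·3 + 3·3 − (3))²/10 = 81/10; r² = 8.
Since d² > r², the line lies outside the circle.

0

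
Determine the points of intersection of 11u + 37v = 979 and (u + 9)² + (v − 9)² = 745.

Substitute v = (979 − 11u)/37:
1490u² + 10430u − 491700 = 0  ⟹  u² + 7u − 330 = 0
u = 15 or u = −22, giving (15, 22) and (−22, 33).

(−22, 33) and (15, 22)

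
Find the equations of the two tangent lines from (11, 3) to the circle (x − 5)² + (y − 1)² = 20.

2x − y = 19 and x + 2y = 17

Write the tangent as mx − y + (3 − m·(11)) = 0 and set its distance from the centre to 2√5:
(−6m − (−2))² = 20(m² + 1)
2m² − 3m − 2 = 0, so m = 2 or m = −1/2.
Through (11, 3) these give 2x − y = 19 and x + 2y = 17.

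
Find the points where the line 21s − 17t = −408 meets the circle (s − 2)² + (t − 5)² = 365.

(−17, 3) and (0, 24)

Express t = (408 + 21s)/17 and substitute into the circle:
730s² + 12410s = 0  ⟹  s² + 17s = 0
s = 0 or s = −17, giving (0, 24) and (−17, 3).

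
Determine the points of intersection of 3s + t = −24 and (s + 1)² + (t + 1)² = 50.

Express t = −3s − 24 and substitute into the circle:
10s² + 140s + 480 = 0  ⟹  s² + 14s + 48 = 0
s = −6 or s = −8, giving (−6, −6) and (−8, 0).

(−8, 0) and (−6, −6)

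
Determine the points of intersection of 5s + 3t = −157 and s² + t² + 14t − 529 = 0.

(−23, −14) and (−17, −24)

Substitute t = (−157 − 5s)/3:
34s² + 1360s + 13294 = 0  ⟹  s² + 40s + 391 = 0
s = −17 or s = −23, giving (−17, −24) and (−23, −14).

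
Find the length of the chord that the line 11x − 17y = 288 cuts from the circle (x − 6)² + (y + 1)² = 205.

√410

Substitute y = (−288 + 11x)/17:
410x² − 9430x + 24600 = 0  ⟹  x² − 23x + 60 = 0
x = 20 or x = 3, giving (20, −4) and (3, −15).
Chord length = distance between (20, −4) and (3, −15) = √410 = √410.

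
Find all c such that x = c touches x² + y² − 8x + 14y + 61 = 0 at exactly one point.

Tangency holds when the distance from the centre (4, −7) to the line equals the radius 2:
|1·4 + 0·(−7) − c| / √1 = 2
|c − (4)| = 2, so c = 6 or c = 2.

c = 2 or c = 6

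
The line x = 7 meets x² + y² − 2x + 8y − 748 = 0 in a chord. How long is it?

The line gives x = 7. Substituting into the circle:
y² + 8y − 713 = 0
y = 23 or y = −31, giving (7, 23) and (7, −31).
Chord length = distance between (7, 23) and (7, −31) = √2916 = 54.

54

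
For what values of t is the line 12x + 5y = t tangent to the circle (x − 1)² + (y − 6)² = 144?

Tangency holds when the distance from the centre (1, 6) to the line equals the radius 12:
|12·1 + 5·6 − t| / √169 = 12
|t − (42)| = 12·13, so t = 198 or t = −114.

t = −114 or t = 198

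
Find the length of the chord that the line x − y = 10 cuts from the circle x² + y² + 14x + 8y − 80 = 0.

Centre (−7, −4), r² = 145. Perpendicular distance d from centre to line = |−13| / √2 = 13/√2.
Chord = 2√(r² − d²) = 2·√(121/2) = 11√2.

11√2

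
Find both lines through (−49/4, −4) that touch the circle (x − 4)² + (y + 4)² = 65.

4x + 7y = −77 and 4x − 7y = −21

Write the tangent as mx − y + (−4 − m·(−49/4)) = 0 and set its distance from the centre to √65:
(65/4m − (0))² = 65(m² + 1)
49m² − 16 = 0, so m = −4/7 or m = 4/7.
Through (−49/4, −4) these give 4x + 7y = −77 and 4x − 7y = −21.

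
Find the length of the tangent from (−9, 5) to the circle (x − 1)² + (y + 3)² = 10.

Centre (1, −3), r² = 10. |PO|² = (−10)² + (8)² = 164.
Power of the point: PT² = |PO|² − r² = 154, so PT = √154.

√154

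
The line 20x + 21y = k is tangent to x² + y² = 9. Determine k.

Tangency holds when the distance from the centre (0, 0) to the line equals the radius 3:
|20·0 + 21·0 − k| / √841 = 3
|k| = 3·29, so k = 87 or k = −87.

k = −87 or k = 87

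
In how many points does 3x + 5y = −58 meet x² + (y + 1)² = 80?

0

d² = (3·0 + 5·(−1) − (−58))²/34 = 2809/34; r² = 80.
Since d² > r², the line lies outside the circle.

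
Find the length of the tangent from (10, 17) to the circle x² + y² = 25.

The centre is (0, 0) and r = 5. The square of the distance from P to the centre is 100 + 289 = 389.
Power of the point: PT² = |PO|² − r² = 364, so PT = 2√91.

2√91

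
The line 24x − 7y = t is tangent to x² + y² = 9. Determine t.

For a tangent, require d(centre, line) = r = 3.
|24·0 − 7·0 − t| / √625 = 3
|t| = 3·25, so t = 75 or t = −75.

t = −75 or t = 75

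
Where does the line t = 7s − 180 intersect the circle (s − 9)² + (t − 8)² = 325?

From the line, t = 7s − 180. Substituting:
50s² − 2650s + 35100 = 0  ⟹  s² − 53s + 702 = 0
s = 27 or s = 26, giving (27, 9) and (26, 2).

(26, 2) and (27, 9)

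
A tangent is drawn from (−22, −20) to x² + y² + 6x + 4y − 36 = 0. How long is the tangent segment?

With centre O = (−3, −2), |OP|² = 685 and r² = 49.
The tangent meets the radius at right angles, so tangent² = |PO|² − r² = 685 − 49 = 636.

2√159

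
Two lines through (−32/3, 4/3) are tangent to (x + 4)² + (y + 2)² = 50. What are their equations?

7x − y = −76 and x − y = −12

Write the tangent as mx − y + (4/3 − m·(−32/3)) = 0 and set its distance from the centre to 5√2:
(20/3m − (−10/3))² = 50(m² + 1)
m² − 8m + 7 = 0, so m = 7 or m = 1.
Through (−32/3, 4/3) these give 7x − y = −76 and x − y = −12.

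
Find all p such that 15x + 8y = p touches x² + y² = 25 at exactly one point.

p = −85 or p = 85

For a tangent, require d(centre, line) = r = 5.
|15·0 + 8·0 − p| / √289 = 5
|p| = 5·17, so p = 85 or p = −85.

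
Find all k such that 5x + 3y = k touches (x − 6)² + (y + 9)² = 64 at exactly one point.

Tangency holds when the distance from the centre (6, −9) to the line equals the radius 8:
|5·6 + 3·(−9) − k| / √34 = 8
|k − (3)| = 8√34.

k = 3 ± 8√34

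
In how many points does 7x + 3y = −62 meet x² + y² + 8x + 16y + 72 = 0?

2

Centre (−4, −8), r² = 8. Distance² from centre to line = (10)²/58 = 50/29.
Since d² < r², the line cuts the circle twice.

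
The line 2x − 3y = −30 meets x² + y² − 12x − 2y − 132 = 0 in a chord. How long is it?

The distance from (6, 1) to the line is 39/√13, and r² = 169.
Half the chord is √(r² − d²) = √(52), so the full chord is 4√13.

4√13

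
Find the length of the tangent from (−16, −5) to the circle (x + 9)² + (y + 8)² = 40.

Centre (−9, −8), r² = 40. |PO|² = (−7)² + (3)² = 58.
The tangent meets the radius at right angles, so tangent² = |PO|² − r² = 58 − 40 = 18.

3√2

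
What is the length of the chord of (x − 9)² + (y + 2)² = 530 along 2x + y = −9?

18√5

Substitute y = −2x − 9:
5x² + 10x − 400 = 0  ⟹  x² + 2x − 80 = 0
x = 8 or x = −10, giving (8, −25) and (−10, 11).
|(8, −25) − (−10, 11)| = √((18)² + (−36)²) = 18√5.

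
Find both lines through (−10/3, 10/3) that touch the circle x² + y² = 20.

x − 2y = −10 and 2x − y = −10

A line y − (10/3) = m(x − (−10/3)) is tangent when its distance from (0, 0) is 2√5:
[m·(10/3) − (−10/3)]² = 20(m² + 1)
2m² − 5m + 2 = 0, so m = 1/2 or m = 2.
With m = 1/2: x − 2y = −10. With m = 2: 2x − y = −10.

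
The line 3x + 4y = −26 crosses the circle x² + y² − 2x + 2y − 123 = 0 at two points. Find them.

From the line, y = (−26 − 3x)/4. Substituting:
25x² + 100x − 1500 = 0  ⟹  x² + 4x − 60 = 0
x = 6 or x = −10, giving (6, −11) and (−10, 1).

(−10, 1) and (6, −11)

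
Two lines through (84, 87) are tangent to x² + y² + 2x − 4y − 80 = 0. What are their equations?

A line y − (87) = m(x − (84)) is tangent when its distance from (−1, 2) is √85:
(−85m − (−85))² = 85(m² + 1)
42m² − 85m + 42 = 0, so m = 6/7 or m = 7/6.
Through (84, 87) these give 6x − 7y = −105 and 7x − 6y = 66.

6x − 7y = −105 and 7x − 6y = 66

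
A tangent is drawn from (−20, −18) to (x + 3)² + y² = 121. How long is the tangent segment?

The centre is (−3, 0) and r = 11. The square of the distance from P to the centre is 289 + 324 = 613.
The tangent meets the radius at right angles, so tangent² = |PO|² − r² = 613 − 121 = 492.

2√123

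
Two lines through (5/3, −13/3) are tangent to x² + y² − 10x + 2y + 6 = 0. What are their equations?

A line y − (−13/3) = m(x − (5/3)) is tangent when its distance from (5, −1) is 2√5:
[m·(10/3) − (10/3)]² = 20(m² + 1)
2m² + 5m + 2 = 0, so m = −2 or m = −1/2.
With m = −2: 2x + y = −1. With m = −1/2: x + 2y = −7.

2x + y = −1 and x + 2y = −7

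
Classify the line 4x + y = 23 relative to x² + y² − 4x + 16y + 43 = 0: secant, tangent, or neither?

neither

Centre (2, −8), r² = 25. Distance² from centre to line = (−23)²/17 = 529/17.
Since d² > r², the line lies outside the circle.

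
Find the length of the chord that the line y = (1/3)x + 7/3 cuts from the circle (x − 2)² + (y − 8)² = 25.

√10

Substitute y = (7 + x)/3:
10x² − 70x + 100 = 0  ⟹  x² − 7x + 10 = 0
x = 5 or x = 2, giving (5, 4) and (2, 3).
|(5, 4) − (2, 3)| = √((3)² + (1)²) = √10.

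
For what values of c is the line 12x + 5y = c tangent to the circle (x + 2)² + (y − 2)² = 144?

Tangency holds when the distance from the centre (−2, 2) to the line equals the radius 12:
|12·(−2) + 5·2 − c| / √169 = 12
|c − (−14)| = 12·13, so c = 142 or c = −170.

c = −170 or c = 142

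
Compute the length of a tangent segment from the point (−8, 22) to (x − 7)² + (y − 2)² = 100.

5√21

The centre is (7, 2) and r = 10. The square of the distance from P to the centre is 225 + 400 = 625.
Power of the point: PT² = |PO|² − r² = 525, so PT = 5√21.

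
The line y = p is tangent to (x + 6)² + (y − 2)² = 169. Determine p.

For a tangent, require d(centre, line) = r = 13.
|0·(−6) + 1·2 − p| / √1 = 13
|p − (2)| = 13, so p = 15 or p = −11.

p = −11 or p = 15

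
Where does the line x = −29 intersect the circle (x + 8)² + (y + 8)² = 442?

(−29, −9) and (−29, −7)

The line gives x = −29. Substituting into the circle:
y² + 16y + 63 = 0
y = −7 or y = −9, giving (−29, −7) and (−29, −9).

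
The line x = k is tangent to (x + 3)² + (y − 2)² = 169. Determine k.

k = −16 or k = 10

For a tangent, require d(centre, line) = r = 13.
|1·(−3) + 0·2 − k| / √1 = 13
|k − (−3)| = 13, so k = 10 or k = −16.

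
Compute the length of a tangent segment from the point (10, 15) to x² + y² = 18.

The centre is (0, 0) and r = 3√2. The square of the distance from P to the centre is 100 + 225 = 325.
By the tangent–radius right angle, tangent length = √(|PO|² − r²) = √307.

√307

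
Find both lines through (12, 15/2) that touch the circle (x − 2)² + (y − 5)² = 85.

A line y − (15/2) = m(x − (12)) is tangent when its distance from (2, 5) is √85:
(−10m − (−5/2))² = 85(m² + 1)
12m² − 40m − 63 = 0, so m = 9/2 or m = −7/6.
Through (12, 15/2) these give 9x − 2y = 93 and 7x + 6y = 129.

9x − 2y = 93 and 7x + 6y = 129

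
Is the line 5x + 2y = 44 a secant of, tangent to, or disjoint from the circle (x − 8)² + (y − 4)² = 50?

secant

Substituting the line into the circle gives 29x² − 424x + 1352 = 0.
Discriminant = (−424)² − 4·29·(1352) = 22944 > 0.
Two real roots: the line is a secant.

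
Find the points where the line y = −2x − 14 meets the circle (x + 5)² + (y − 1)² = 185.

Substitute y = −2x − 14:
5x² + 70x + 65 = 0  ⟹  x² + 14x + 13 = 0
x = −1 or x = −13, giving (−1, −12) and (−13, 12).

(−13, 12) and (−1, −12)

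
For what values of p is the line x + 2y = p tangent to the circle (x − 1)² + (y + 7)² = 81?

For a tangent, require d(centre, line) = r = 9.
|1·1 + 2·(−7) − p| / √5 = 9
|p − (−13)| = 9√5.

p = −13 ± 9√5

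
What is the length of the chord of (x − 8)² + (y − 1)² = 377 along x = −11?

8

The line gives x = −11. Substituting into the circle:
y² − 2y − 15 = 0
y = 5 or y = −3, giving (−11, 5) and (−11, −3).
|(−11, 5) − (−11, −3)| = √((0)² + (8)²) = 8.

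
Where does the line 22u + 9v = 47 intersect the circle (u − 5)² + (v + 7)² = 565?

(−4, 15) and (14, −29)

From the line, v = (47 − 22u)/9. Substituting:
565u² − 5650u − 31640 = 0  ⟹  u² − 10u − 56 = 0
u = 14 or u = −4, giving (14, −29) and (−4, 15).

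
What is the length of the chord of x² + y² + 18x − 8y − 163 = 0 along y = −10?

16

Express y = −10 and substitute into the circle:
x² + 18x + 17 = 0
x = −1 or x = −17, giving (−1, −10) and (−17, −10).
|(−1, −10) − (−17, −10)| = √((16)² + (0)²) = 16.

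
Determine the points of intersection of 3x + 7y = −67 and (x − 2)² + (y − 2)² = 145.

(−6, −7) and (1, −10)

Express y = (−67 − 3x)/7 and substitute into the circle:
58x² + 290x − 348 = 0  ⟹  x² + 5x − 6 = 0
x = 1 or x = −6, giving (1, −10) and (−6, −7).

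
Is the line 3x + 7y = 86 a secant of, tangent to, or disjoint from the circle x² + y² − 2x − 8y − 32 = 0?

disjoint

d² = (3·1 + 7·4 − (86))²/58 = 3025/58; r² = 49.
Since d² > r², the line lies outside the circle.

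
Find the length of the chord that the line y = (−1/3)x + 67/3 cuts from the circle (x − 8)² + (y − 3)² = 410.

From the line, y = (67 − x)/3. Substituting:
10x² − 260x + 250 = 0  ⟹  x² − 26x + 25 = 0
x = 25 or x = 1, giving (25, 14) and (1, 22).
|(25, 14) − (1, 22)| = √((24)² + (−8)²) = 8√10.

8√10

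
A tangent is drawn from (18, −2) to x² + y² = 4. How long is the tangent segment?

18

The centre is (0, 0) and r = 2. The square of the distance from P to the centre is 324 + 4 = 328.
The tangent meets the radius at right angles, so tangent² = |PO|² − r² = 328 − 4 = 324.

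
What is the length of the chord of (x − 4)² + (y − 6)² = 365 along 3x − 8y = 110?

Substitute y = (−110 + 3x)/8:
73x² − 1460x + 2628 = 0  ⟹  x² − 20x + 36 = 0
x = 18 or x = 2, giving (18, −7) and (2, −13).
|(18, −7) − (2, −13)| = √((16)² + (6)²) = 2√73.

2√73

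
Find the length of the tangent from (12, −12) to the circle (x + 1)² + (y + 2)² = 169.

10

Centre (−1, −2), r² = 169. |PO|² = (13)² + (−10)² = 269.
Power of the point: PT² = |PO|² − r² = 100, so PT = 10.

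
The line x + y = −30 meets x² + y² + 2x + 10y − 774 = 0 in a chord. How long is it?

From the line, y = −x − 30. Substituting:
2x² + 52x − 174 = 0  ⟹  x² + 26x − 87 = 0
x = 3 or x = −29, giving (3, −33) and (−29, −1).
|(3, −33) − (−29, −1)| = √((32)² + (−32)²) = 32√2.

32√2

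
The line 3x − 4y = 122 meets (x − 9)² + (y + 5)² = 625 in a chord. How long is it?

The distance from (9, −5) to the line is 75/√25, and r² = 625.
Half the chord is √(r² − d²) = √(400), so the full chord is 40.

40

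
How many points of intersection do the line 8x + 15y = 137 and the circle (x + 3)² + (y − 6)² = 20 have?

Substituting the line into the circle gives 289x² + 598x − 266 = 0.
Discriminant = (598)² − 4·289·(−266) = 665100 > 0.
Two real roots: the line is a secant.

2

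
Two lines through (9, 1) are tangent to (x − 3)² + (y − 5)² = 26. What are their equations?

Let a tangent through (9, 1) have slope m. Its distance from (3, 5) must equal √26:
(−6m − (4))² = 26(m² + 1)
5m² + 24m − 5 = 0, so m = −5 or m = 1/5.
Through (9, 1) these give 5x + y = 46 and x − 5y = 4.

5x + y = 46 and x − 5y = 4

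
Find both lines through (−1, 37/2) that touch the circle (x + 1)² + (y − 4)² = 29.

Let a tangent through (−1, 37/2) have slope m. Its distance from (−1, 4) must equal √29:
[m·(0) − (−29/2)]² = 29(m² + 1)
4m² − 25 = 0, so m = −5/2 or m = 5/2.
Through (−1, 37/2) these give 5x + 2y = 32 and 5x − 2y = −42.

5x + 2y = 32 and 5x − 2y = −42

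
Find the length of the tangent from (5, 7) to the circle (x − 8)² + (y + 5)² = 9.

12

With centre O = (8, −5), |OP|² = 153 and r² = 9.
The tangent meets the radius at right angles, so tangent² = |PO|² − r² = 153 − 9 = 144.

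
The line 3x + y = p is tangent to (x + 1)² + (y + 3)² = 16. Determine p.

Tangency holds when the distance from the centre (−1, −3) to the line equals the radius 4:
|3·(−1) + 1·(−3) − p| / √10 = 4
|p − (−6)| = 4√10.

p = −6 ± 4√10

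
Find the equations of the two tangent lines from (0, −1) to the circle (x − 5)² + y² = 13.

Let a tangent through (0, −1) have slope m. Its distance from (5, 0) must equal √13:
[m·(5) − (1)]² = 13(m² + 1)
6m² − 5m − 6 = 0, so m = −2/3 or m = 3/2.
With m = −2/3: 2x + 3y = −3. With m = 3/2: 3x − 2y = 2.

2x + 3y = −3 and 3x − 2y = 2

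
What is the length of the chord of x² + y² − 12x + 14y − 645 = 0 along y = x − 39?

The distance from (6, −7) to the line is 26/√2, and r² = 730.
Half the chord is √(r² − d²) = √(392), so the full chord is 28√2.

28√2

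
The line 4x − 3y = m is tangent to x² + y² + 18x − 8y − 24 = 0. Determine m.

The line touches the circle iff its distance from (−9, 4) is 11:
|4·(−9) − 3·4 − m| / √25 = 11
|m − (−48)| = 11·5, so m = 7 or m = −103.

m = −103 or m = 7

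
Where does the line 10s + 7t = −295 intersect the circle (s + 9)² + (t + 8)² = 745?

(−33, 5) and (−5, −35)

Substitute t = (−295 − 10s)/7:
149s² + 5662s + 24585 = 0  ⟹  s² + 38s + 165 = 0
s = −5 or s = −33, giving (−5, −35) and (−33, 5).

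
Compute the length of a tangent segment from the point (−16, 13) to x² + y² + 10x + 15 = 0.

Centre (−5, 0), r² = 10. |PO|² = (−11)² + (13)² = 290.
Power of the point: PT² = |PO|² − r² = 280, so PT = 2√70.

2√70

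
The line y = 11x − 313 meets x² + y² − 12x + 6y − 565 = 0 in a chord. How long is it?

2√122

The distance from (6, −3) to the line is 244/√122, and r² = 610.
Half the chord is √(r² − d²) = √(122), so the full chord is 2√122.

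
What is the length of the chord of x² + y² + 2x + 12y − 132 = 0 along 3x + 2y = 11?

From the line, y = (11 − 3x)/2. Substituting:
13x² − 130x − 143 = 0  ⟹  x² − 10x − 11 = 0
x = 11 or x = −1, giving (11, −11) and (−1, 7).
Chord length = distance between (11, −11) and (−1, 7) = √468 = 6√13.

6√13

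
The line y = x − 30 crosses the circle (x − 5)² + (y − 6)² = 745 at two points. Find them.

Express y = x − 30 and substitute into the circle:
2x² − 82x + 576 = 0  ⟹  x² − 41x + 288 = 0
x = 32 or x = 9, giving (32, 2) and (9, −21).

(9, −21) and (32, 2)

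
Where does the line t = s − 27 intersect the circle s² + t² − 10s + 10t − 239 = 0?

Substitute t = s − 27:
2s² − 54s + 220 = 0  ⟹  s² − 27s + 110 = 0
s = 22 or s = 5, giving (22, −5) and (5, −22).

(5, −22) and (22, −5)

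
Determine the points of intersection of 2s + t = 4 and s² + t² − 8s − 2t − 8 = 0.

(0, 4) and (4, −4)

Substitute t = −2s + 4:
5s² − 20s = 0  ⟹  s² − 4s = 0
s = 4 or s = 0, giving (4, −4) and (0, 4).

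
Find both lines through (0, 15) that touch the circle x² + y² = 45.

2x + y = 15 and 2x − y = −15

Let a tangent through (0, 15) have slope m. Its distance from (0, 0) must equal 3√5:
(0m − (−15))² = 45(m² + 1)
m² − 4 = 0, so m = −2 or m = 2.
Through (0, 15) these give 2x + y = 15 and 2x − y = −15.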